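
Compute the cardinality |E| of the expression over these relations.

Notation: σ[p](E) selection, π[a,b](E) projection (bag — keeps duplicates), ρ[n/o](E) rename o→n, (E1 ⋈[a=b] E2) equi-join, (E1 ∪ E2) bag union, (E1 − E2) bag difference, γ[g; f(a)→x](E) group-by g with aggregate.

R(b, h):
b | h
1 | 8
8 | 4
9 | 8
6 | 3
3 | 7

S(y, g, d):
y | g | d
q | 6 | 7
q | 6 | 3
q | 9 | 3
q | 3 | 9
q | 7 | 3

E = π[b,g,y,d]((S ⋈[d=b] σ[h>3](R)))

Stepwise |·|:
  S → 5
  R → 5
  σ[h>3](R) → 4
  (S ⋈[d=b] σ[h>3](R)) → 4
  π[b,g,y,d]((S ⋈[d=b] σ[h>3](R))) → 4

|E| = 4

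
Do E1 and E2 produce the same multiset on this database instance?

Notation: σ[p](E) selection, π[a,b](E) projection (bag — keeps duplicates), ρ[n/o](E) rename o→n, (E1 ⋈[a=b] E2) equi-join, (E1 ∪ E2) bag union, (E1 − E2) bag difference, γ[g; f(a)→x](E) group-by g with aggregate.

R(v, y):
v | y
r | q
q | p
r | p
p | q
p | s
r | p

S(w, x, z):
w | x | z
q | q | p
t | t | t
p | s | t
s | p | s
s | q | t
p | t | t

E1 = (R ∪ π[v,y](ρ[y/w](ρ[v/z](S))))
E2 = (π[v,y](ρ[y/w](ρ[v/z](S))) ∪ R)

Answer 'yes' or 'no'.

E1 per-node cardinality:
  R → 6
  S → 6
  ρ[v/z](S) → 6
  ρ[y/w](ρ[v/z](S)) → 6
  π[v,y](ρ[y/w](ρ[v/z](S))) → 6
  (R ∪ π[v,y](ρ[y/w](ρ[v/z](S)))) → 12
E2 per-node cardinality:
  S → 6
  ρ[v/z](S) → 6
  ρ[y/w](ρ[v/z](S)) → 6
  π[v,y](ρ[y/w](ρ[v/z](S))) → 6
  R → 6
  (π[v,y](ρ[y/w](ρ[v/z](S))) ∪ R) → 12

E1 and E2 produce the same multiset:
v | y
p | q
p | q
p | s
q | p
r | p
r | p
r | q
s | s
t | p
t | p
t | s
t | t

yes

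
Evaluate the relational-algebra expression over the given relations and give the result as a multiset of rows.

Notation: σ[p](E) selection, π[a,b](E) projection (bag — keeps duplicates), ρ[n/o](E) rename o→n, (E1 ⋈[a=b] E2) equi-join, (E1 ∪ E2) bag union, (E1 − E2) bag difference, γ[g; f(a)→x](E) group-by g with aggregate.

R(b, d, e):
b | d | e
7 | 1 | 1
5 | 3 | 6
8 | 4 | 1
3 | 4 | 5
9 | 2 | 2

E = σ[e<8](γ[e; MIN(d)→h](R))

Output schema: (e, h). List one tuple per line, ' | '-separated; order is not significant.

Row counts bottom-up:
  R → 5
  γ[e; MIN(d)→h](R) → 4
  σ[e<8](γ[e; MIN(d)→h](R)) → 4

== RESULT ==
e | h
1 | 1
2 | 2
5 | 4
6 | 3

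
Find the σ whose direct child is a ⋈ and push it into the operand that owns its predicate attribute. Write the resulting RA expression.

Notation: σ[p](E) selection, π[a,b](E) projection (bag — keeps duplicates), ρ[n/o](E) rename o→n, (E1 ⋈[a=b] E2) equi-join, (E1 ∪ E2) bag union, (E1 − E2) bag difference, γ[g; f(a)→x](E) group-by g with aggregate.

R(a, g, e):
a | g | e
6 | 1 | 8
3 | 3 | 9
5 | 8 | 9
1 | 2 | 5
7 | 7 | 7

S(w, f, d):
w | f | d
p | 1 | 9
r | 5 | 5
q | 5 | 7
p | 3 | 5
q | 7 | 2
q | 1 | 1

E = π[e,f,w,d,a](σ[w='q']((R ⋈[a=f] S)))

σ filters on w, owned by the right side.
E' = π[e,f,w,d,a]((R ⋈[a=f] σ[w='q'](S)))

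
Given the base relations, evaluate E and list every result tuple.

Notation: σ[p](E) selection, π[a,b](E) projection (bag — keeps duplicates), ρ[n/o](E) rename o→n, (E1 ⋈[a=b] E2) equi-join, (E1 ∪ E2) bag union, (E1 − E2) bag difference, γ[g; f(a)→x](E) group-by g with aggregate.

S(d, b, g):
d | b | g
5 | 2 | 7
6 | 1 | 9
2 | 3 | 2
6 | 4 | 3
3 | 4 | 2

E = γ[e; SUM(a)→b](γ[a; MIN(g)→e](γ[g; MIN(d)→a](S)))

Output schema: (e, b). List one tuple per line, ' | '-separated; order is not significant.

Row counts bottom-up:
  S → 5
  γ[g; MIN(d)→a](S) → 4
  γ[a; MIN(g)→e](γ[g; MIN(d)→a](S)) → 3
  γ[e; SUM(a)→b](γ[a; MIN(g)→e](γ[g; MIN(d)→a](S))) → 3

== RESULT ==
e | b
2 | 2
3 | 6
7 | 5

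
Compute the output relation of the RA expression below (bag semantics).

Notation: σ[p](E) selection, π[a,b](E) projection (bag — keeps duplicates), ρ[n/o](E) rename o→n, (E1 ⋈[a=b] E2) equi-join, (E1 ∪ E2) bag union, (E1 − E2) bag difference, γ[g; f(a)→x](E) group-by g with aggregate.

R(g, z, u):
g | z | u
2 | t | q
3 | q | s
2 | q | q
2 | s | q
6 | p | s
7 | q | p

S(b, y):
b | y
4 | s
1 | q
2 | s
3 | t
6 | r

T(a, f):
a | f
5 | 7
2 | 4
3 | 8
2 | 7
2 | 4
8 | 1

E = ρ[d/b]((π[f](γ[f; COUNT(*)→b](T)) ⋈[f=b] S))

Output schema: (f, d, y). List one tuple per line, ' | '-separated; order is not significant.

Subexpression sizes:
  T → 6
  γ[f; COUNT(*)→b](T) → 4
  π[f](γ[f; COUNT(*)→b](T)) → 4
  S → 5
  (π[f](γ[f; COUNT(*)→b](T)) ⋈[f=b] S) → 2
  ρ[d/b]((π[f](γ[f; COUNT(*)→b](T)) ⋈[f=b] S)) → 2

== RESULT ==
f | d | y
1 | 1 | q
4 | 4 | s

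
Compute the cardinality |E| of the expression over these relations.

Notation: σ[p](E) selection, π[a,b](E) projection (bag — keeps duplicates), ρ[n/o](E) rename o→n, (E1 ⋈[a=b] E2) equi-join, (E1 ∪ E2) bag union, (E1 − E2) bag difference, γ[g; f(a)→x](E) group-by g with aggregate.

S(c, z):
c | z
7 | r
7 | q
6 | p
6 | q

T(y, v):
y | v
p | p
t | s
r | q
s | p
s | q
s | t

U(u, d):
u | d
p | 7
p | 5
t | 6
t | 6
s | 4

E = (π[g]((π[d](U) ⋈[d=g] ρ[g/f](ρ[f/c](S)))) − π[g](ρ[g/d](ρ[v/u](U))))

Row counts bottom-up:
  U → 5
  π[d](U) → 5
  S → 4
  ρ[f/c](S) → 4
  ρ[g/f](ρ[f/c](S)) → 4
  (π[d](U) ⋈[d=g] ρ[g/f](ρ[f/c](S))) → 6
  π[g]((π[d](U) ⋈[d=g] ρ[g/f](ρ[f/c](S)))) → 6
  U → 5
  ρ[v/u](U) → 5
  ρ[g/d](ρ[v/u](U)) → 5
  π[g](ρ[g/d](ρ[v/u](U))) → 5
  (π[g]((π[d](U) ⋈[d=g] ρ[g/f](ρ[f/c](S)))) − π[g](ρ[g/d](ρ[v/u](U)))) → 3

|E| = 3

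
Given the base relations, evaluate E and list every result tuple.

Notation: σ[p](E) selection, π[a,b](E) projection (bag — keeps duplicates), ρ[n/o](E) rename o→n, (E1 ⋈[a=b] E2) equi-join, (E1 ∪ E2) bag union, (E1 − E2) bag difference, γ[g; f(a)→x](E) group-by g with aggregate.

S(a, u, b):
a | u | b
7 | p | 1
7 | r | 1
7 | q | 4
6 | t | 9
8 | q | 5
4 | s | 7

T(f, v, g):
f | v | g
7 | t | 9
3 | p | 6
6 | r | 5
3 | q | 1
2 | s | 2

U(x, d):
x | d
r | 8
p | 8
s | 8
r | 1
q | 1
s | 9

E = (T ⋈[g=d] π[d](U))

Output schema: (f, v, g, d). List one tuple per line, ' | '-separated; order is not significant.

Stepwise |·|:
  T → 5
  U → 6
  π[d](U) → 6
  (T ⋈[g=d] π[d](U)) → 3

== RESULT ==
f | v | g | d
3 | q | 1 | 1
3 | q | 1 | 1
7 | t | 9 | 9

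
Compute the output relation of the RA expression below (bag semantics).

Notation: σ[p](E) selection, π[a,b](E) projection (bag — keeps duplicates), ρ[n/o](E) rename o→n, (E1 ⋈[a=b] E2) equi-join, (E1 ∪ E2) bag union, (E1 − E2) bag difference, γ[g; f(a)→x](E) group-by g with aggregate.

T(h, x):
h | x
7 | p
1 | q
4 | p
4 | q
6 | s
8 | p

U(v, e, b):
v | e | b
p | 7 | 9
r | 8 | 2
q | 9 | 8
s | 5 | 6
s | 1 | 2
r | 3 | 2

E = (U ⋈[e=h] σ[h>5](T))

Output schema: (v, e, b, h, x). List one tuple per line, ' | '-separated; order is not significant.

Subexpression sizes:
  U → 6
  T → 6
  σ[h>5](T) → 3
  (U ⋈[e=h] σ[h>5](T)) → 2

== RESULT ==
v | e | b | h | x
p | 7 | 9 | 7 | p
r | 8 | 2 | 8 | p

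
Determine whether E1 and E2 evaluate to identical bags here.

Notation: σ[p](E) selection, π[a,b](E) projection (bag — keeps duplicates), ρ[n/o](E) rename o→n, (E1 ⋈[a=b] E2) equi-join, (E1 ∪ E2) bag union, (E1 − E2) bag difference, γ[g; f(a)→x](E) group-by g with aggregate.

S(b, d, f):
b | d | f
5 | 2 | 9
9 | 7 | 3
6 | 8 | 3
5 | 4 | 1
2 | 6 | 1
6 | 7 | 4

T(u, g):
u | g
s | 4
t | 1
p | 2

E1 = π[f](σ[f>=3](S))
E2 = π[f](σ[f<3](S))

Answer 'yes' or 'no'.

E1 row counts bottom-up:
  S → 6
  σ[f>=3](S) → 4
  π[f](σ[f>=3](S)) → 4
E2 row counts bottom-up:
  S → 6
  σ[f<3](S) → 2
  π[f](σ[f<3](S)) → 2

E1 result:
f
3
3
4
9
E2 result:
f
1
1
Witness: (1,) appears 0× in E1 but 2× in E2.

no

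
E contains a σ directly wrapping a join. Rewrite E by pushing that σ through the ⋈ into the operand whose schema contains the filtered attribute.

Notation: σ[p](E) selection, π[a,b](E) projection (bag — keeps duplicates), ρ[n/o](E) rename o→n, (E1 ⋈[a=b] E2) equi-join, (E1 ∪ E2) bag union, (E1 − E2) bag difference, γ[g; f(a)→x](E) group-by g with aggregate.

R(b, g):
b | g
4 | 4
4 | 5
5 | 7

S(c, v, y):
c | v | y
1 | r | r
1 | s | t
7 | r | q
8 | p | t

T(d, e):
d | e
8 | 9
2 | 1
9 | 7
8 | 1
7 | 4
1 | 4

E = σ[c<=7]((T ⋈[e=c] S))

σ filters on c, owned by the right side.
E' = (T ⋈[e=c] σ[c<=7](S))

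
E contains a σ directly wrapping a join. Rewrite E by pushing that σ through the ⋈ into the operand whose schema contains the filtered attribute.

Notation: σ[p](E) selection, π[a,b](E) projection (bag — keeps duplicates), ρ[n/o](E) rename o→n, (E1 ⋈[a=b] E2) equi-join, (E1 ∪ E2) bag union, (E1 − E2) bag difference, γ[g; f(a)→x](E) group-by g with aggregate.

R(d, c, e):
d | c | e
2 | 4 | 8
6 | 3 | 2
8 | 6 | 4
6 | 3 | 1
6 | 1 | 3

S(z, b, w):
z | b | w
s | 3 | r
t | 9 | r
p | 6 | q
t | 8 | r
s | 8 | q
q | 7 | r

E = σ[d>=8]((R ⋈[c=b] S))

σ filters on d, owned by the left side.
E' = (σ[d>=8](R) ⋈[c=b] S)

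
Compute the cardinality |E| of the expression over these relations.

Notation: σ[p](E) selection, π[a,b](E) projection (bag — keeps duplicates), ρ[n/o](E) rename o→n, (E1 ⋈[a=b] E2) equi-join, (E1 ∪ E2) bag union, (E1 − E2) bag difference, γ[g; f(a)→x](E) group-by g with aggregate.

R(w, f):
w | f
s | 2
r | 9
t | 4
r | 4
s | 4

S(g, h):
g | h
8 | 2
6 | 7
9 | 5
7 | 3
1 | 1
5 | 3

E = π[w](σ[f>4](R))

Per-node cardinality:
  R → 5
  σ[f>4](R) → 1
  π[w](σ[f>4](R)) → 1

|E| = 1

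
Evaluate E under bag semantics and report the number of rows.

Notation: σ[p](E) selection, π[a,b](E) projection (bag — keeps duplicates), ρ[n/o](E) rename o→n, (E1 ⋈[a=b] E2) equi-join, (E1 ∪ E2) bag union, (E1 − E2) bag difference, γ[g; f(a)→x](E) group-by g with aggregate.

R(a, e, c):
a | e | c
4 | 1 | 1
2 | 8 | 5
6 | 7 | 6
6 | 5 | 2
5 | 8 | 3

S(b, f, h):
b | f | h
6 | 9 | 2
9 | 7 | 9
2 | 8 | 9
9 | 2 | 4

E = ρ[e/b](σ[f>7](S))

Row counts bottom-up:
  S → 4
  σ[f>7](S) → 2
  ρ[e/b](σ[f>7](S)) → 2

|E| = 2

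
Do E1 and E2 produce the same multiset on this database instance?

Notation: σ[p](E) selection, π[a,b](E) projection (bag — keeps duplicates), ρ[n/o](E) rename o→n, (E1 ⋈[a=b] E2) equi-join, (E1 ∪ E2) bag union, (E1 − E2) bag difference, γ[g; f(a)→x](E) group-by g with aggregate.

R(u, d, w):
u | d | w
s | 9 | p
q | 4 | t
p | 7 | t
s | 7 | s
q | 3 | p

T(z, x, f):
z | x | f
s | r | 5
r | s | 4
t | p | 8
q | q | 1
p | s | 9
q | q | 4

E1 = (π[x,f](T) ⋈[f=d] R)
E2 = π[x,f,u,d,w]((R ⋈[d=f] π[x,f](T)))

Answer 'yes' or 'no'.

E1 subexpression sizes:
  T → 6
  π[x,f](T) → 6
  R → 5
  (π[x,f](T) ⋈[f=d] R) → 3
E2 subexpression sizes:
  R → 5
  T → 6
  π[x,f](T) → 6
  (R ⋈[d=f] π[x,f](T)) → 3
  π[x,f,u,d,w]((R ⋈[d=f] π[x,f](T))) → 3

E1 and E2 produce the same multiset:
x | f | u | d | w
q | 4 | q | 4 | t
s | 4 | q | 4 | t
s | 9 | s | 9 | p

yes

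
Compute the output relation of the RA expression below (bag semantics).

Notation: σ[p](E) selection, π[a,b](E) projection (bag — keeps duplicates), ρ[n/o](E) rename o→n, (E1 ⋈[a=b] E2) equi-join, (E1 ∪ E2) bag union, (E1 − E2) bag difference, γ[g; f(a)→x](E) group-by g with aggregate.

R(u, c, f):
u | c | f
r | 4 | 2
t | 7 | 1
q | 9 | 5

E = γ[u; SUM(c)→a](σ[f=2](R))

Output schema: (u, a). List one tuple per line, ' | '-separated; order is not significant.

Stepwise |·|:
  R → 3
  σ[f=2](R) → 1
  γ[u; SUM(c)→a](σ[f=2](R)) → 1

== RESULT ==
u | a
r | 4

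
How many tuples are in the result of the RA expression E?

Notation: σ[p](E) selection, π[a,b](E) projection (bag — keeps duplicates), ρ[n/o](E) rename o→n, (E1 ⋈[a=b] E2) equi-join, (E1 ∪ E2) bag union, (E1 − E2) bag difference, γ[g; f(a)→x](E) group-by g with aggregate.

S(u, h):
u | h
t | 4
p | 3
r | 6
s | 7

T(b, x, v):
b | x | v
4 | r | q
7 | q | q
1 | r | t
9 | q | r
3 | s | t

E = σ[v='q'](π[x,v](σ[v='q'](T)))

Row counts bottom-up:
  T → 5
  σ[v='q'](T) → 2
  π[x,v](σ[v='q'](T)) → 2
  σ[v='q'](π[x,v](σ[v='q'](T))) → 2

|E| = 2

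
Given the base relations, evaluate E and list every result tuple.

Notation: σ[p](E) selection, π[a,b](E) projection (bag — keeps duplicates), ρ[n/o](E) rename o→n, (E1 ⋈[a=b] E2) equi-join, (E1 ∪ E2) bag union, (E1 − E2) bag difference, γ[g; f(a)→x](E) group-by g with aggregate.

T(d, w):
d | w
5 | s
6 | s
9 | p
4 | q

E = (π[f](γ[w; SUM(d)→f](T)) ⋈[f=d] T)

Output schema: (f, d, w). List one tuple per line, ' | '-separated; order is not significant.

Per-node cardinality:
  T → 4
  γ[w; SUM(d)→f](T) → 3
  π[f](γ[w; SUM(d)→f](T)) → 3
  T → 4
  (π[f](γ[w; SUM(d)→f](T)) ⋈[f=d] T) → 2

== RESULT ==
f | d | w
4 | 4 | q
9 | 9 | p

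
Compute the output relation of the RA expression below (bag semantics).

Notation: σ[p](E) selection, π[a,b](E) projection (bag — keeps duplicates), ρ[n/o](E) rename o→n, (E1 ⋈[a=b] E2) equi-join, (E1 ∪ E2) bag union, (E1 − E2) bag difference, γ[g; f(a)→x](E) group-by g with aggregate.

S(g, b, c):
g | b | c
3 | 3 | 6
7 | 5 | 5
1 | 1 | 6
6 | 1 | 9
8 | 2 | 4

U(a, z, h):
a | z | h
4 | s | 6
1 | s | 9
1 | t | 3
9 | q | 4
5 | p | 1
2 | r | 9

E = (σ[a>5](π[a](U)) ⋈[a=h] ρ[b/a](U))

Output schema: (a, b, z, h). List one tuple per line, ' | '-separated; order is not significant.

Per-node cardinality:
  U → 6
  π[a](U) → 6
  σ[a>5](π[a](U)) → 1
  U → 6
  ρ[b/a](U) → 6
  (σ[a>5](π[a](U)) ⋈[a=h] ρ[b/a](U)) → 2

== RESULT ==
a | b | z | h
9 | 1 | s | 9
9 | 2 | r | 9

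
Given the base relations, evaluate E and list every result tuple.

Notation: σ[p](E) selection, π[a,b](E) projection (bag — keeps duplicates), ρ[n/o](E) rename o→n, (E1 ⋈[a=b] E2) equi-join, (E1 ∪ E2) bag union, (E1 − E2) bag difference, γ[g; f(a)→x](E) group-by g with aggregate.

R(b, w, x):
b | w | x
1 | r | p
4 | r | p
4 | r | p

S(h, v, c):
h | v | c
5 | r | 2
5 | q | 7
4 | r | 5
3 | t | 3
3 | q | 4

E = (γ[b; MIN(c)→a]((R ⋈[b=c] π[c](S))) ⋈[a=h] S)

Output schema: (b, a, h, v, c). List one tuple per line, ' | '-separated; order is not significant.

Stepwise |·|:
  R → 3
  S → 5
  π[c](S) → 5
  (R ⋈[b=c] π[c](S)) → 2
  γ[b; MIN(c)→a]((R ⋈[b=c] π[c](S))) → 1
  S → 5
  (γ[b; MIN(c)→a]((R ⋈[b=c] π[c](S))) ⋈[a=h] S) → 1

== RESULT ==
b | a | h | v | c
4 | 4 | 4 | r | 5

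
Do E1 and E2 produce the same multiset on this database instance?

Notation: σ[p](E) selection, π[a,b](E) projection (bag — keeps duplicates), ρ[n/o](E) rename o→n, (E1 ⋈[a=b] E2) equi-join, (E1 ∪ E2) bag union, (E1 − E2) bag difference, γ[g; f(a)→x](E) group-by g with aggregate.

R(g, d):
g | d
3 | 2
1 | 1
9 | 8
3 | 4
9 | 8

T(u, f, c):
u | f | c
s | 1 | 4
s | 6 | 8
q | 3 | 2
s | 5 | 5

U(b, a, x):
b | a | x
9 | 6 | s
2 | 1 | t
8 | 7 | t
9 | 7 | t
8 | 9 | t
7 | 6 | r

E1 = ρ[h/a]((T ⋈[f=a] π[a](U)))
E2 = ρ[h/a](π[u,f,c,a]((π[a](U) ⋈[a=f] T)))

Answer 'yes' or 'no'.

E1 subexpression sizes:
  T → 4
  U → 6
  π[a](U) → 6
  (T ⋈[f=a] π[a](U)) → 3
  ρ[h/a]((T ⋈[f=a] π[a](U))) → 3
E2 subexpression sizes:
  U → 6
  π[a](U) → 6
  T → 4
  (π[a](U) ⋈[a=f] T) → 3
  π[u,f,c,a]((π[a](U) ⋈[a=f] T)) → 3
  ρ[h/a](π[u,f,c,a]((π[a](U) ⋈[a=f] T))) → 3

E1 and E2 produce the same multiset:
u | f | c | h
s | 1 | 4 | 1
s | 6 | 8 | 6
s | 6 | 8 | 6

yes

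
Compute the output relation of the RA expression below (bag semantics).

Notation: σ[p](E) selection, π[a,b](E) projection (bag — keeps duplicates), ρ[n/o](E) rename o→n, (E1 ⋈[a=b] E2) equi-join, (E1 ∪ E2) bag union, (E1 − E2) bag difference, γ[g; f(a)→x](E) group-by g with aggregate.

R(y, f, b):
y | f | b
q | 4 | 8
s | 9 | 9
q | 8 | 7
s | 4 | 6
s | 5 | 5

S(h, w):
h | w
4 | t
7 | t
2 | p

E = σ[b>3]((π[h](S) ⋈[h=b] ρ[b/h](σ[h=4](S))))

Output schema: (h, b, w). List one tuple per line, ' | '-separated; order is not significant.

Stepwise |·|:
  S → 3
  π[h](S) → 3
  S → 3
  σ[h=4](S) → 1
  ρ[b/h](σ[h=4](S)) → 1
  (π[h](S) ⋈[h=b] ρ[b/h](σ[h=4](S))) → 1
  σ[b>3]((π[h](S) ⋈[h=b] ρ[b/h](σ[h=4](S)))) → 1

== RESULT ==
h | b | w
4 | 4 | t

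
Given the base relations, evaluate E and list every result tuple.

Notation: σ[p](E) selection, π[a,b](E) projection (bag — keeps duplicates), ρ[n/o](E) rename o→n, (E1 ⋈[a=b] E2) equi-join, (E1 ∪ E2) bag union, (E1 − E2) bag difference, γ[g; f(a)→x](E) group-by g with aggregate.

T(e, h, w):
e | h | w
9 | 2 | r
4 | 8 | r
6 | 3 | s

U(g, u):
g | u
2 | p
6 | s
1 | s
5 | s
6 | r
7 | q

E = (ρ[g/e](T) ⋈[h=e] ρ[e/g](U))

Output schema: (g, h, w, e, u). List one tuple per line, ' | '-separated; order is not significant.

Stepwise |·|:
  T → 3
  ρ[g/e](T) → 3
  U → 6
  ρ[e/g](U) → 6
  (ρ[g/e](T) ⋈[h=e] ρ[e/g](U)) → 1

== RESULT ==
g | h | w | e | u
9 | 2 | r | 2 | p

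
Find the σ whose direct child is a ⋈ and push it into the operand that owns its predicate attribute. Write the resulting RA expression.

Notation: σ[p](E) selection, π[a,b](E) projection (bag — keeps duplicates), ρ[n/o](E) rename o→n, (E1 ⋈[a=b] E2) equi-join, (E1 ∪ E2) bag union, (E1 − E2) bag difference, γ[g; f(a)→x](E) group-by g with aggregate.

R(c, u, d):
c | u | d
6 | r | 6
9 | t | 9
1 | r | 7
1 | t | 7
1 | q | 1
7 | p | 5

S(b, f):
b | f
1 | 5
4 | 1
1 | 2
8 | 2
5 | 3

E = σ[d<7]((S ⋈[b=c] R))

σ filters on d, owned by the right side.
E' = (S ⋈[b=c] σ[d<7](R))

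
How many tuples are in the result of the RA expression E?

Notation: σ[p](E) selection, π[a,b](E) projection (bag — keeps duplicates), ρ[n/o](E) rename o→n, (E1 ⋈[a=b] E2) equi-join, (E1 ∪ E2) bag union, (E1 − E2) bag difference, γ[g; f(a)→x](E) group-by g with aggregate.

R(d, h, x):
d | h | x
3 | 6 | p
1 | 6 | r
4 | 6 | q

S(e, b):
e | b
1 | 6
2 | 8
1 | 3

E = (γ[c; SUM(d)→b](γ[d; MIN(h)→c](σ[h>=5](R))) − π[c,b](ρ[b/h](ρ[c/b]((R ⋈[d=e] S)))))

Stepwise |·|:
  R → 3
  σ[h>=5](R) → 3
  γ[d; MIN(h)→c](σ[h>=5](R)) → 3
  γ[c; SUM(d)→b](γ[d; MIN(h)→c](σ[h>=5](R))) → 1
  R → 3
  S → 3
  (R ⋈[d=e] S) → 2
  ρ[c/b]((R ⋈[d=e] S)) → 2
  ρ[b/h](ρ[c/b]((R ⋈[d=e] S))) → 2
  π[c,b](ρ[b/h](ρ[c/b]((R ⋈[d=e] S)))) → 2
  (γ[c; SUM(d)→b](γ[d; MIN(h)→c](σ[h>=5](R))) − π[c,b](ρ[b/h](ρ[c/b]((R ⋈[d=e] S))))) → 1

|E| = 1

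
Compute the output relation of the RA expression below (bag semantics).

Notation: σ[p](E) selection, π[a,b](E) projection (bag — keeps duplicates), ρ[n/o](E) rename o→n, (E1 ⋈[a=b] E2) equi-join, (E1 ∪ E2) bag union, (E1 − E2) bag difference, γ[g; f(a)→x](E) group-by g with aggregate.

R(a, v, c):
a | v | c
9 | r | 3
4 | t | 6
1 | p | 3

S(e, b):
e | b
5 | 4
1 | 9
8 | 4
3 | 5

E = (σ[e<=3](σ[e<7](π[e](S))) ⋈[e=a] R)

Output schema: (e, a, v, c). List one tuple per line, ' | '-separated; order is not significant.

Row counts bottom-up:
  S → 4
  π[e](S) → 4
  σ[e<7](π[e](S)) → 3
  σ[e<=3](σ[e<7](π[e](S))) → 2
  R → 3
  (σ[e<=3](σ[e<7](π[e](S))) ⋈[e=a] R) → 1

== RESULT ==
e | a | v | c
1 | 1 | p | 3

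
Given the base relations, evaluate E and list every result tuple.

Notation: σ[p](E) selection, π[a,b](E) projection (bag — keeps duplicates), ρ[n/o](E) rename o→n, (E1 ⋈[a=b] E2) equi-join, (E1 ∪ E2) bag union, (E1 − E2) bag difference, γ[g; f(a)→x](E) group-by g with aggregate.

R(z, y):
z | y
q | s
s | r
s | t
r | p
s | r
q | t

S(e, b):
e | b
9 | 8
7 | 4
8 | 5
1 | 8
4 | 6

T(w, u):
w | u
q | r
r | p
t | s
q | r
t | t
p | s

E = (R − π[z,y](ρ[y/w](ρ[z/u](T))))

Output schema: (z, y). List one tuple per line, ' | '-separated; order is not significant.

Row counts bottom-up:
  R → 6
  T → 6
  ρ[z/u](T) → 6
  ρ[y/w](ρ[z/u](T)) → 6
  π[z,y](ρ[y/w](ρ[z/u](T))) → 6
  (R − π[z,y](ρ[y/w](ρ[z/u](T)))) → 5

== RESULT ==
z | y
q | s
q | t
r | p
s | r
s | r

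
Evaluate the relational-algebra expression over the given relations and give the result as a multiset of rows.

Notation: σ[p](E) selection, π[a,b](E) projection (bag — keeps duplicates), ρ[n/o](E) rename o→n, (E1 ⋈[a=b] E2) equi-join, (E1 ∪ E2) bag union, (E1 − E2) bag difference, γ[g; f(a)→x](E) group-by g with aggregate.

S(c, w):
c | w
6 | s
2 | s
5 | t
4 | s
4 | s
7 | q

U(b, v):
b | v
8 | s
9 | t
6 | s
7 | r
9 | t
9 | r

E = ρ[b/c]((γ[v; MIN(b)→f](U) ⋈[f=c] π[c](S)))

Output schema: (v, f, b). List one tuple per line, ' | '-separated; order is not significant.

Row counts bottom-up:
  U → 6
  γ[v; MIN(b)→f](U) → 3
  S → 6
  π[c](S) → 6
  (γ[v; MIN(b)→f](U) ⋈[f=c] π[c](S)) → 2
  ρ[b/c]((γ[v; MIN(b)→f](U) ⋈[f=c] π[c](S))) → 2

== RESULT ==
v | f | b
r | 7 | 7
s | 6 | 6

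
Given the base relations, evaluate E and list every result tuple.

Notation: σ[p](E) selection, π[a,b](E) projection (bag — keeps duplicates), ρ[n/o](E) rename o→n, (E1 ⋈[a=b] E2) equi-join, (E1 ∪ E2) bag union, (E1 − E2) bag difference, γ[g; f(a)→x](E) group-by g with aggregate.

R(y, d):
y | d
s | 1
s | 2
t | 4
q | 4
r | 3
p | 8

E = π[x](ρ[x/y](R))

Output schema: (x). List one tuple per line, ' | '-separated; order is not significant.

Row counts bottom-up:
  R → 6
  ρ[x/y](R) → 6
  π[x](ρ[x/y](R)) → 6

== RESULT ==
x
p
q
r
s
s
t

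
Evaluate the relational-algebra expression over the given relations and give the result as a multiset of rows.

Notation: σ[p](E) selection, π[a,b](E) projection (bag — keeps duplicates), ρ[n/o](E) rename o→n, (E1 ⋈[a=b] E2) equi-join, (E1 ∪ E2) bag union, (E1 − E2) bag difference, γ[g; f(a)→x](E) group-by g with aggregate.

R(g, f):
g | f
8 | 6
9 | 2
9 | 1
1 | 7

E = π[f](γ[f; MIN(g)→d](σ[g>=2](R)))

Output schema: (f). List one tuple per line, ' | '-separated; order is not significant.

Per-node cardinality:
  R → 4
  σ[g>=2](R) → 3
  γ[f; MIN(g)→d](σ[g>=2](R)) → 3
  π[f](γ[f; MIN(g)→d](σ[g>=2](R))) → 3

== RESULT ==
f
1
2
6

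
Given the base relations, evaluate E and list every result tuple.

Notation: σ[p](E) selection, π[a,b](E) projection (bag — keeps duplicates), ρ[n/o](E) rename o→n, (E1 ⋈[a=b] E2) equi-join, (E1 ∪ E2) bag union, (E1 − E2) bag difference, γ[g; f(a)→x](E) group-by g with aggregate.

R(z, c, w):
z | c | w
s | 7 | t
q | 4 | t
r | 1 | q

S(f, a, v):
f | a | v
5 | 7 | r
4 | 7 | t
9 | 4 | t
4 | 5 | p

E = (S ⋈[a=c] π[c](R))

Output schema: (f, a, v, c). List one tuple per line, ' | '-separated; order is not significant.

Subexpression sizes:
  S → 4
  R → 3
  π[c](R) → 3
  (S ⋈[a=c] π[c](R)) → 3

== RESULT ==
f | a | v | c
4 | 7 | t | 7
5 | 7 | r | 7
9 | 4 | t | 4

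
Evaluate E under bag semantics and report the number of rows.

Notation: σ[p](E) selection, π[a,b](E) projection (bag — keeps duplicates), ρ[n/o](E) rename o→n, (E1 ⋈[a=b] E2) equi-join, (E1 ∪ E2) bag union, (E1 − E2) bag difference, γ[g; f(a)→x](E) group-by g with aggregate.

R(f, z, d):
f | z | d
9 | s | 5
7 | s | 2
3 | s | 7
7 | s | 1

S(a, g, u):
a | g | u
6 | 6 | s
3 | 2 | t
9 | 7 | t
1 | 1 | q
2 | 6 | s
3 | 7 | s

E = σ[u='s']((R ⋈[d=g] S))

Subexpression sizes:
  R → 4
  S → 6
  (R ⋈[d=g] S) → 4
  σ[u='s']((R ⋈[d=g] S)) → 1

|E| = 1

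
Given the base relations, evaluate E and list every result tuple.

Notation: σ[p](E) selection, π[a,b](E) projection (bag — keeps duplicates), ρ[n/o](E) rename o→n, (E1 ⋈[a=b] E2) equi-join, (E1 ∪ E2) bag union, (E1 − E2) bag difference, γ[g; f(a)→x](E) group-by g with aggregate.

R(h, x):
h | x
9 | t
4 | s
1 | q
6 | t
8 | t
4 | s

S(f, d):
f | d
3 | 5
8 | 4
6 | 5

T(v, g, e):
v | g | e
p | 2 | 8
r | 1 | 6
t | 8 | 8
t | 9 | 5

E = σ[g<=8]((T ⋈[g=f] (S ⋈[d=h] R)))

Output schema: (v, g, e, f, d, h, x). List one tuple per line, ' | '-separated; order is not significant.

Stepwise |·|:
  T → 4
  S → 3
  R → 6
  (S ⋈[d=h] R) → 2
  (T ⋈[g=f] (S ⋈[d=h] R)) → 2
  σ[g<=8]((T ⋈[g=f] (S ⋈[d=h] R))) → 2

== RESULT ==
v | g | e | f | d | h | x
t | 8 | 8 | 8 | 4 | 4 | s
t | 8 | 8 | 8 | 4 | 4 | s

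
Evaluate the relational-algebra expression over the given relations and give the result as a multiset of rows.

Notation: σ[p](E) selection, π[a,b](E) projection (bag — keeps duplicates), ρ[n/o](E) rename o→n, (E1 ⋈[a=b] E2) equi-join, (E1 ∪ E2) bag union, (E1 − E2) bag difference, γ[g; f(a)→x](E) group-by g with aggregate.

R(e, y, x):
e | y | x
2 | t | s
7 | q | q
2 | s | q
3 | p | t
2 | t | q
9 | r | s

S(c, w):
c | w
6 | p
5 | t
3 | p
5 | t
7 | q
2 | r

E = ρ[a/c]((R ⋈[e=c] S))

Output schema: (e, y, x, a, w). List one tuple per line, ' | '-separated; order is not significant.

Row counts bottom-up:
  R → 6
  S → 6
  (R ⋈[e=c] S) → 5
  ρ[a/c]((R ⋈[e=c] S)) → 5

== RESULT ==
e | y | x | a | w
2 | s | q | 2 | r
2 | t | q | 2 | r
2 | t | s | 2 | r
3 | p | t | 3 | p
7 | q | q | 7 | q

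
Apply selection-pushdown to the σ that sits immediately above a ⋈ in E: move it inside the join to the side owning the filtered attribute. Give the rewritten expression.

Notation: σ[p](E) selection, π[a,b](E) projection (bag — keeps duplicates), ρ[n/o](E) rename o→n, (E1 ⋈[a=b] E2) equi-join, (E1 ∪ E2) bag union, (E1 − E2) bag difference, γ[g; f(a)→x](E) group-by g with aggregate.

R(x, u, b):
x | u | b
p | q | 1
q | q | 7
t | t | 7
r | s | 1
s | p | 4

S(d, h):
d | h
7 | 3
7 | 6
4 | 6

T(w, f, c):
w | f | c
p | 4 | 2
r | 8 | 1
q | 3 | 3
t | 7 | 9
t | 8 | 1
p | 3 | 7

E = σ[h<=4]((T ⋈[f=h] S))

σ filters on h, owned by the right side.
E' = (T ⋈[f=h] σ[h<=4](S))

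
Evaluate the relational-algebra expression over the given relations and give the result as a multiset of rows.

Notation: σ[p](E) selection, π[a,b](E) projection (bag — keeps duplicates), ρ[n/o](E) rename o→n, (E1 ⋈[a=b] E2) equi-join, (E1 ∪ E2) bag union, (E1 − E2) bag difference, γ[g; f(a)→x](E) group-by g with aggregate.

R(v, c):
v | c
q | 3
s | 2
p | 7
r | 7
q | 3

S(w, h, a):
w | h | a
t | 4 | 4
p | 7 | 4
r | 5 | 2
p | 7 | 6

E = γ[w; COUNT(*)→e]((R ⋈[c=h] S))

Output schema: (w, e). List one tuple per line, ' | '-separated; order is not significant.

Row counts bottom-up:
  R → 5
  S → 4
  (R ⋈[c=h] S) → 4
  γ[w; COUNT(*)→e]((R ⋈[c=h] S)) → 1

== RESULT ==
w | e
p | 4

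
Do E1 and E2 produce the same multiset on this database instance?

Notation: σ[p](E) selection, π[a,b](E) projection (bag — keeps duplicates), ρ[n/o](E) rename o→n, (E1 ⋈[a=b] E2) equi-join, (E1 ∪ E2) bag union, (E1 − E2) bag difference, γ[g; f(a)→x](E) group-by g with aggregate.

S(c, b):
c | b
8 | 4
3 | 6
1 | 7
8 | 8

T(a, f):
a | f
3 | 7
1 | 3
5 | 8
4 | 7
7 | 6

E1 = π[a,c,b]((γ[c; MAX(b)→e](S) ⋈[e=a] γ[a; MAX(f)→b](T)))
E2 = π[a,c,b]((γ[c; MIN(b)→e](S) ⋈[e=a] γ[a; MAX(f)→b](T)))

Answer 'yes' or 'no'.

E1 stepwise |·|:
  S → 4
  γ[c; MAX(b)→e](S) → 3
  T → 5
  γ[a; MAX(f)→b](T) → 5
  (γ[c; MAX(b)→e](S) ⋈[e=a] γ[a; MAX(f)→b](T)) → 1
  π[a,c,b]((γ[c; MAX(b)→e](S) ⋈[e=a] γ[a; MAX(f)→b](T))) → 1
E2 stepwise |·|:
  S → 4
  γ[c; MIN(b)→e](S) → 3
  T → 5
  γ[a; MAX(f)→b](T) → 5
  (γ[c; MIN(b)→e](S) ⋈[e=a] γ[a; MAX(f)→b](T)) → 2
  π[a,c,b]((γ[c; MIN(b)→e](S) ⋈[e=a] γ[a; MAX(f)→b](T))) → 2

E1 result:
a | c | b
7 | 1 | 6
E2 result:
a | c | b
4 | 8 | 7
7 | 1 | 6
Witness: (4, 8, 7) appears 0× in E1 but 1× in E2.

no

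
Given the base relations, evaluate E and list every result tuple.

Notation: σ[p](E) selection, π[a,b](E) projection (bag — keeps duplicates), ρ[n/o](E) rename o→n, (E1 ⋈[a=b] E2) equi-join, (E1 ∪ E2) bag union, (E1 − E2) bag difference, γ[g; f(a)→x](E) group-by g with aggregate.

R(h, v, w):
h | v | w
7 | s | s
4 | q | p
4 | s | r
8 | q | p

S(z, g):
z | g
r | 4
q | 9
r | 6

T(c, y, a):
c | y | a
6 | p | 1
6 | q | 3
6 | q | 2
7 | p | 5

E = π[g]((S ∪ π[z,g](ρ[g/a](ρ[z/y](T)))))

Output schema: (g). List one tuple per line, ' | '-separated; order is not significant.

Subexpression sizes:
  S → 3
  T → 4
  ρ[z/y](T) → 4
  ρ[g/a](ρ[z/y](T)) → 4
  π[z,g](ρ[g/a](ρ[z/y](T))) → 4
  (S ∪ π[z,g](ρ[g/a](ρ[z/y](T)))) → 7
  π[g]((S ∪ π[z,g](ρ[g/a](ρ[z/y](T))))) → 7

== RESULT ==
g
1
2
3
4
5
6
9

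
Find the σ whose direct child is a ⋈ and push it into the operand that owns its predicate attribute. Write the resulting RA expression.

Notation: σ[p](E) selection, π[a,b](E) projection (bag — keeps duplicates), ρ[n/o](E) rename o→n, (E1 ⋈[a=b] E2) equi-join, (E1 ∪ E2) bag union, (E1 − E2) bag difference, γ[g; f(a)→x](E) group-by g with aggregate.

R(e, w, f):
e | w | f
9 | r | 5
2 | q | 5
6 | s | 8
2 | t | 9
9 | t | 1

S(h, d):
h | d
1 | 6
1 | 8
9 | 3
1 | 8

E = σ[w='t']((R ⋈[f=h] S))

σ filters on w, owned by the left side.
E' = (σ[w='t'](R) ⋈[f=h] S)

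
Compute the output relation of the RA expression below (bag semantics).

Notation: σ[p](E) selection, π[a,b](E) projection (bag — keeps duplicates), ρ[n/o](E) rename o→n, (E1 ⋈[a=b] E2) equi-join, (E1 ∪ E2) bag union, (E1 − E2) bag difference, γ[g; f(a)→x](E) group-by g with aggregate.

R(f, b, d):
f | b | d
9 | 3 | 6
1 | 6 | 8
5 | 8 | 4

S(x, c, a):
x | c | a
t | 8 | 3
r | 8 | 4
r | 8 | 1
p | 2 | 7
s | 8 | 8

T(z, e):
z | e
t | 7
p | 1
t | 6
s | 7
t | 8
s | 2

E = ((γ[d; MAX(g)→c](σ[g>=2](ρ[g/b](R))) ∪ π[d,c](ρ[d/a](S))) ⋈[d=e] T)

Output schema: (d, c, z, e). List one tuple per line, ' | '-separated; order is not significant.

Stepwise |·|:
  R → 3
  ρ[g/b](R) → 3
  σ[g>=2](ρ[g/b](R)) → 3
  γ[d; MAX(g)→c](σ[g>=2](ρ[g/b](R))) → 3
  S → 5
  ρ[d/a](S) → 5
  π[d,c](ρ[d/a](S)) → 5
  (γ[d; MAX(g)→c](σ[g>=2](ρ[g/b](R))) ∪ π[d,c](ρ[d/a](S))) → 8
  T → 6
  ((γ[d; MAX(g)→c](σ[g>=2](ρ[g/b](R))) ∪ π[d,c](ρ[d/a](S))) ⋈[d=e] T) → 6

== RESULT ==
d | c | z | e
1 | 8 | p | 1
6 | 3 | t | 6
7 | 2 | s | 7
7 | 2 | t | 7
8 | 6 | t | 8
8 | 8 | t | 8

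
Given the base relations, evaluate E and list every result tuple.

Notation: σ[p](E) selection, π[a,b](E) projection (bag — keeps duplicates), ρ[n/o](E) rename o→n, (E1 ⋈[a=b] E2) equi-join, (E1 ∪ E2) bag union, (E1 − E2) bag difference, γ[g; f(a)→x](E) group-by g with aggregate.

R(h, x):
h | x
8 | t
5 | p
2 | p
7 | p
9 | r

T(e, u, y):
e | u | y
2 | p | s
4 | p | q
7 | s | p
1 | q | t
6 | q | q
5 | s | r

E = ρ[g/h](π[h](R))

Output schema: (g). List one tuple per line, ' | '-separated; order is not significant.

Stepwise |·|:
  R → 5
  π[h](R) → 5
  ρ[g/h](π[h](R)) → 5

== RESULT ==
g
2
5
7
8
9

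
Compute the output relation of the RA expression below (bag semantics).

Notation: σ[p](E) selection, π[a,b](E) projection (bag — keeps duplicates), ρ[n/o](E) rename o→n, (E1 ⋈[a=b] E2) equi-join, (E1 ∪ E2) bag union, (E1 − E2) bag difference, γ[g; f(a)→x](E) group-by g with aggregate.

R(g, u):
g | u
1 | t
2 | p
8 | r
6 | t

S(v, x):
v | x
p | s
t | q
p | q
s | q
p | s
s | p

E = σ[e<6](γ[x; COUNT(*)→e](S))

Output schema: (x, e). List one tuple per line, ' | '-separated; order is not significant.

Row counts bottom-up:
  S → 6
  γ[x; COUNT(*)→e](S) → 3
  σ[e<6](γ[x; COUNT(*)→e](S)) → 3

== RESULT ==
x | e
p | 1
q | 3
s | 2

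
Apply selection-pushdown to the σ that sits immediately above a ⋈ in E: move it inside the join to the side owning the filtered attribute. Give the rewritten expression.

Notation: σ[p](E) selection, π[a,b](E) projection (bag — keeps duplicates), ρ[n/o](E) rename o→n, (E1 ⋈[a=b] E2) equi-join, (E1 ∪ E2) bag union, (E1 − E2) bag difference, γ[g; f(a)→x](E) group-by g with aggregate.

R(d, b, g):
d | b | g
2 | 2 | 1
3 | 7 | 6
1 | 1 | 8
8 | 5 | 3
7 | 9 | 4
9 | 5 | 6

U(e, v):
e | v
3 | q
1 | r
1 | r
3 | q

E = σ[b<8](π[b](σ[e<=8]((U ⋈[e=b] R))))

σ filters on e, owned by the left side.
E' = σ[b<8](π[b]((σ[e<=8](U) ⋈[e=b] R)))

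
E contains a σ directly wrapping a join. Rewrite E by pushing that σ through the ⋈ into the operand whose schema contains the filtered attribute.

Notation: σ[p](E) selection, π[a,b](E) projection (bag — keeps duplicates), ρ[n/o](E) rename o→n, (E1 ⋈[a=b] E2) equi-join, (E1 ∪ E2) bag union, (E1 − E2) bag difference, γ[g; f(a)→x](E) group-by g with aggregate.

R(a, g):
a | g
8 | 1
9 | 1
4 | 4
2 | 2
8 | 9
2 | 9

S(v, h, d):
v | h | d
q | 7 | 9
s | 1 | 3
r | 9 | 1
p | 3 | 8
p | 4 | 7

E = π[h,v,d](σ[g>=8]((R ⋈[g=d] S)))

σ filters on g, owned by the left side.
E' = π[h,v,d]((σ[g>=8](R) ⋈[g=d] S))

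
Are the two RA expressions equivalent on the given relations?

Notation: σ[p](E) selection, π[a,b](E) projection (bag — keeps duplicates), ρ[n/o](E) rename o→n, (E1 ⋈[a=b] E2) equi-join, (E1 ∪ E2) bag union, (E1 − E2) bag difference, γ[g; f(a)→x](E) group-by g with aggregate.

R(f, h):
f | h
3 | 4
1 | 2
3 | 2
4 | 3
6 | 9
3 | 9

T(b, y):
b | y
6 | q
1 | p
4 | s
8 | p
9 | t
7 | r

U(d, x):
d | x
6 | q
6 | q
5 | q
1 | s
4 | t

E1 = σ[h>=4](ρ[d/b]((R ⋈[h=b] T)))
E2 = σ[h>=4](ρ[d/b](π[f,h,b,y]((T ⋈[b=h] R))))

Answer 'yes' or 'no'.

E1 subexpression sizes:
  R → 6
  T → 6
  (R ⋈[h=b] T) → 3
  ρ[d/b]((R ⋈[h=b] T)) → 3
  σ[h>=4](ρ[d/b]((R ⋈[h=b] T))) → 3
E2 subexpression sizes:
  T → 6
  R → 6
  (T ⋈[b=h] R) → 3
  π[f,h,b,y]((T ⋈[b=h] R)) → 3
  ρ[d/b](π[f,h,b,y]((T ⋈[b=h] R))) → 3
  σ[h>=4](ρ[d/b](π[f,h,b,y]((T ⋈[b=h] R)))) → 3

E1 and E2 produce the same multiset:
f | h | d | y
3 | 4 | 4 | s
3 | 9 | 9 | t
6 | 9 | 9 | t

yes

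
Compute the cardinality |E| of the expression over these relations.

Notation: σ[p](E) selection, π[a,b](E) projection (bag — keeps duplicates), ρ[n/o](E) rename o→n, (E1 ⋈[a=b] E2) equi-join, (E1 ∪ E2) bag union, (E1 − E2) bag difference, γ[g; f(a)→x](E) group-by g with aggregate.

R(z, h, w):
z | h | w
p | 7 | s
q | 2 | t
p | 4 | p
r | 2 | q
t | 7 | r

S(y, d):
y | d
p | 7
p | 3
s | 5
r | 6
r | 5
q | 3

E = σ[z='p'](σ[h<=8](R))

Row counts bottom-up:
  R → 5
  σ[h<=8](R) → 5
  σ[z='p'](σ[h<=8](R)) → 2

|E| = 2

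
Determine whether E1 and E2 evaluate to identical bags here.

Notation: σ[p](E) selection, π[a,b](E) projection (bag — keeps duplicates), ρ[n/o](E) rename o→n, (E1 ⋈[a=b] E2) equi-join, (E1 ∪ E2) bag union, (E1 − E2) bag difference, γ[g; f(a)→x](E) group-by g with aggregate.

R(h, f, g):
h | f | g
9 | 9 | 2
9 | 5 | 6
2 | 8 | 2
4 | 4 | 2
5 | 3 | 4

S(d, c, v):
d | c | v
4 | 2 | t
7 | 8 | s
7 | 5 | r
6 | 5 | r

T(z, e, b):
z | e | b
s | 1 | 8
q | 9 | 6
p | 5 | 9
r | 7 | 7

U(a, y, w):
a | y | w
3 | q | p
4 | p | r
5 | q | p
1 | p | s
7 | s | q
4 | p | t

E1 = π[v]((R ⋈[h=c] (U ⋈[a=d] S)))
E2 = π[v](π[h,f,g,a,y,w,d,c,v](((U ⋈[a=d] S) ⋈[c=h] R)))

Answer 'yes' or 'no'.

E1 subexpression sizes:
  R → 5
  U → 6
  S → 4
  (U ⋈[a=d] S) → 4
  (R ⋈[h=c] (U ⋈[a=d] S)) → 3
  π[v]((R ⋈[h=c] (U ⋈[a=d] S))) → 3
E2 subexpression sizes:
  U → 6
  S → 4
  (U ⋈[a=d] S) → 4
  R → 5
  ((U ⋈[a=d] S) ⋈[c=h] R) → 3
  π[h,f,g,a,y,w,d,c,v](((U ⋈[a=d] S) ⋈[c=h] R)) → 3
  π[v](π[h,f,g,a,y,w,d,c,v](((U ⋈[a=d] S) ⋈[c=h] R))) → 3

E1 and E2 produce the same multiset:
v
r
t
t

yes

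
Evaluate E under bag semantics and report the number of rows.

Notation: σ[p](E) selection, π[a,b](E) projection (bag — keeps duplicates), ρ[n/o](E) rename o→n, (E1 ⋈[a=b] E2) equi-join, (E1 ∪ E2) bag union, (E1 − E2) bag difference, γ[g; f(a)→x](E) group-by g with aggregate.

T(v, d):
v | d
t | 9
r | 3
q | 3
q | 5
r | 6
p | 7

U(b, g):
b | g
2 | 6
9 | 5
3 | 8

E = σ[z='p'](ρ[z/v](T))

Stepwise |·|:
  T → 6
  ρ[z/v](T) → 6
  σ[z='p'](ρ[z/v](T)) → 1

|E| = 1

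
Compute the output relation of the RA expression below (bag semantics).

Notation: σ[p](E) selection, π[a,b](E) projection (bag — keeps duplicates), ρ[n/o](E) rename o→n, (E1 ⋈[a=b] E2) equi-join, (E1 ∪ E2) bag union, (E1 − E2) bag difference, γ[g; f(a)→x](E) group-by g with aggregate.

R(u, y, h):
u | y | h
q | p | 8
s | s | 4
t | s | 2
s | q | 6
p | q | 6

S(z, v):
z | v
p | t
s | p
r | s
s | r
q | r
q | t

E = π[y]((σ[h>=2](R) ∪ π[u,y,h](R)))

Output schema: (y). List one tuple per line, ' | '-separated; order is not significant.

Row counts bottom-up:
  R → 5
  σ[h>=2](R) → 5
  R → 5
  π[u,y,h](R) → 5
  (σ[h>=2](R) ∪ π[u,y,h](R)) → 10
  π[y]((σ[h>=2](R) ∪ π[u,y,h](R))) → 10

== RESULT ==
y
p
p
q
q
q
q
s
s
s
s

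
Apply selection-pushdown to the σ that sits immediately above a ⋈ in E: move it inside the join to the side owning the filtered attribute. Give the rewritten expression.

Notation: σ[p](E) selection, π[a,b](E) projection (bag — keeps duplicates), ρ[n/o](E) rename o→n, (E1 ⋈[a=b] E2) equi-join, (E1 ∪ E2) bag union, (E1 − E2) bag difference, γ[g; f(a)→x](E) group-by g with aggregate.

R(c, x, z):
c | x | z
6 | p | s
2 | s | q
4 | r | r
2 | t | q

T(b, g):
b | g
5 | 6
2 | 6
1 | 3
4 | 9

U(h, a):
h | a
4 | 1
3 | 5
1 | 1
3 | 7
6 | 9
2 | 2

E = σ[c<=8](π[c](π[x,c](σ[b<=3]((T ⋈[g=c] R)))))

σ filters on b, owned by the left side.
E' = σ[c<=8](π[c](π[x,c]((σ[b<=3](T) ⋈[g=c] R))))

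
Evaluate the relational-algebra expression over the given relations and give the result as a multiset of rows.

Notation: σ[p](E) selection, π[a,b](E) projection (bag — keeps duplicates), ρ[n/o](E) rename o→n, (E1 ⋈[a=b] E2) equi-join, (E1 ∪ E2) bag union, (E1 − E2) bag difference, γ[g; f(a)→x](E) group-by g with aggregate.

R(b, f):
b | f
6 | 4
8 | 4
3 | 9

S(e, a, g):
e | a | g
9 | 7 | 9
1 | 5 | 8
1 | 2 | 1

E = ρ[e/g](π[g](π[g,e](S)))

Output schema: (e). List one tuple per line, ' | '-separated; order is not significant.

Subexpression sizes:
  S → 3
  π[g,e](S) → 3
  π[g](π[g,e](S)) → 3
  ρ[e/g](π[g](π[g,e](S))) → 3

== RESULT ==
e
1
8
9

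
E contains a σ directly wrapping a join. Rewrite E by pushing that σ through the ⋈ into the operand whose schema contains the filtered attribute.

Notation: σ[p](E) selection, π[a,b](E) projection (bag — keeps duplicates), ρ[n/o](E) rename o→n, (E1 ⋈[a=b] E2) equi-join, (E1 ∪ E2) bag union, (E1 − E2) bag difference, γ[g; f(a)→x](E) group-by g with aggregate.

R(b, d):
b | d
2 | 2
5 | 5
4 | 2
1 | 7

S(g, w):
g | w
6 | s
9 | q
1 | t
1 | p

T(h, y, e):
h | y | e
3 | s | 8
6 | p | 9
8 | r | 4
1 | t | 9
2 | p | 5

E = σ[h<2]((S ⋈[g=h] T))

σ filters on h, owned by the right side.
E' = (S ⋈[g=h] σ[h<2](T))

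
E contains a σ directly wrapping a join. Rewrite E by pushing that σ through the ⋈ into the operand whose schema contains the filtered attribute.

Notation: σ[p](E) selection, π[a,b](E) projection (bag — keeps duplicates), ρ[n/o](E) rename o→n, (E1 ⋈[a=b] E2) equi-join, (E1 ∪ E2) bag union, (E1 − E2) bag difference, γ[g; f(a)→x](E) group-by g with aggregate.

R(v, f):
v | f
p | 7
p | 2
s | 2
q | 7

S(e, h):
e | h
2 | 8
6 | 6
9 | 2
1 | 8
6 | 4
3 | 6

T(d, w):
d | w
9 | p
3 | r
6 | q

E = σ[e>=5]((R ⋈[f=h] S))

σ filters on e, owned by the right side.
E' = (R ⋈[f=h] σ[e>=5](S))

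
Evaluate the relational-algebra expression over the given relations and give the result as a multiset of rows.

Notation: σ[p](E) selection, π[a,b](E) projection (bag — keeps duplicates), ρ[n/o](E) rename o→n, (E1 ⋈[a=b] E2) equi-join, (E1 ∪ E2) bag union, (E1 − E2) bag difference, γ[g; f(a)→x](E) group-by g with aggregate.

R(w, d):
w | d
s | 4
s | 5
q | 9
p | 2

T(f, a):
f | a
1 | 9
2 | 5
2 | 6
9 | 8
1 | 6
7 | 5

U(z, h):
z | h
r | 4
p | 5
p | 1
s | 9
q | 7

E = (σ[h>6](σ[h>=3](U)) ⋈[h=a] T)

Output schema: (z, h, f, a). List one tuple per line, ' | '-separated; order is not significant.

Per-node cardinality:
  U → 5
  σ[h>=3](U) → 4
  σ[h>6](σ[h>=3](U)) → 2
  T → 6
  (σ[h>6](σ[h>=3](U)) ⋈[h=a] T) → 1

== RESULT ==
z | h | f | a
s | 9 | 1 | 9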